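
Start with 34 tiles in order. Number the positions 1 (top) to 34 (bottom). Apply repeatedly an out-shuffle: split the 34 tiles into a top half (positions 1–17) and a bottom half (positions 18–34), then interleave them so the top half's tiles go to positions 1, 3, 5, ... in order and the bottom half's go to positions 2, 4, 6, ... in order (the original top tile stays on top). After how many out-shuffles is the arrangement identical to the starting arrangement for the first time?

The out-shuffle permutes the 34 positions with cycle lengths [1, 1, 2, 10, 10, 10].
Every tile is home exactly when every cycle has completed a whole number of laps, i.e. after lcm(1, 2, 10) = 10 out-shuffles.

10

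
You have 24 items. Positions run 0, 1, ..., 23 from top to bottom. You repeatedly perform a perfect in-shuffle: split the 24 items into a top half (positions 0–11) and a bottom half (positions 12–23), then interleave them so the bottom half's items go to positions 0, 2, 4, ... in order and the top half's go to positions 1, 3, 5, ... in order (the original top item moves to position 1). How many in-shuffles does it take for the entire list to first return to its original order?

The in-shuffle permutes the 24 positions with cycle lengths [4, 20].
Every item is home exactly when every cycle has completed a whole number of laps, i.e. after lcm(4, 20) = 20 in-shuffles.

20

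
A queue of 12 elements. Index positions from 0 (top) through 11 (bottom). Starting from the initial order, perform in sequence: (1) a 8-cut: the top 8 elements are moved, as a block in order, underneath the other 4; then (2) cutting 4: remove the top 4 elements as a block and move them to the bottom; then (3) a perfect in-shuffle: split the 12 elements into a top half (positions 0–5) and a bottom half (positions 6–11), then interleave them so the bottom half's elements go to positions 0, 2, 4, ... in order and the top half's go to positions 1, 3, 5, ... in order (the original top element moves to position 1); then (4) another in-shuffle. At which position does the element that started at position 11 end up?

8

Track the element from position 11 forward through each operation:
  after op 1 (cut 8): 11 → 3
  after op 2 (cut 4): 3 → 11
  after op 3 (in-shuffle): 11 → 10
  after op 4 (in-shuffle): 10 → 8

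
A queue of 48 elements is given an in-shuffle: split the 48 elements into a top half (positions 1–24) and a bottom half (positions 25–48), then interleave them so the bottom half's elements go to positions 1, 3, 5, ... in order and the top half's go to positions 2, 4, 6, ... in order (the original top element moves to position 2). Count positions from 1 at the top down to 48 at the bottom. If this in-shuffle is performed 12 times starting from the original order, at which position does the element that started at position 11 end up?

25

Track the element's position through each in-shuffle:
11 → 22 → 44 → 39 → 29 → 9 → 18 → 36 → 23 → 46 → 43 → 37 → 25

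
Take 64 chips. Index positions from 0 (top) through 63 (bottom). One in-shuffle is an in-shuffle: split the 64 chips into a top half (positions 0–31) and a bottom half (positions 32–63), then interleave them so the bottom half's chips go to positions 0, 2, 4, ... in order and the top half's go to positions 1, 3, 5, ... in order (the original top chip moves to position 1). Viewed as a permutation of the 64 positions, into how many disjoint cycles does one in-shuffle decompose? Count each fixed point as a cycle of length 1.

Trace each unvisited position around until it returns:
(0 1 3 7 15 31 ... len 12) (2 5 11 23 47 30 ... len 12) (4 9 19 39 14 29 ... len 12) (6 13 27 55 46 28 ... len 12) (10 21 43 22 45 26 ... len 12) (12 25 51 38)
6 cycles in total.

6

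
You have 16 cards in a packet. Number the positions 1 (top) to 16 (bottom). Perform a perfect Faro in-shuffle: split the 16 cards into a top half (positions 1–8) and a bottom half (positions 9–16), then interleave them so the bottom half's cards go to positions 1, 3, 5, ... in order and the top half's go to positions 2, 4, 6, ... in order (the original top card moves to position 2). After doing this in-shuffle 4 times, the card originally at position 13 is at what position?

Track the card's position through each in-shuffle:
13 → 9 → 1 → 2 → 4

4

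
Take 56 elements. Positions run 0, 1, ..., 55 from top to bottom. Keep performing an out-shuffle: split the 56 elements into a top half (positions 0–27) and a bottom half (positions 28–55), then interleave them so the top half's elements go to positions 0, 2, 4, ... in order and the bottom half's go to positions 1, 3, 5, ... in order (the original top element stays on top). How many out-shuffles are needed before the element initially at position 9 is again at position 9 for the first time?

Follow position 9 under repeated out-shuffles:
9 → 18 → 36 → 17 → 34 → 13 → 26 → 52 → 49 → 43 → 31 → 7 → 14 → 28 → 1 → 2 → 4 → 8 → 16 → 32 → 9
It first returns after 20 out-shuffles.

20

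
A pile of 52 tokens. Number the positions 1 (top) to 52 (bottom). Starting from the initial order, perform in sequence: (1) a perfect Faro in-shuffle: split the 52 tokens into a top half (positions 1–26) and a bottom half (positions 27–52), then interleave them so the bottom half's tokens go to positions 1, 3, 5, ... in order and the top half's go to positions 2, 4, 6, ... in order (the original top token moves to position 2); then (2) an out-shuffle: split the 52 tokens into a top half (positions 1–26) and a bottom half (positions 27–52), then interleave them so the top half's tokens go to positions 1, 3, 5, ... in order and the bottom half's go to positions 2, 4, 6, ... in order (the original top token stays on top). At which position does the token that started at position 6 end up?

23

Track the token from position 6 forward through each operation:
  after op 1 (in-shuffle): 6 → 12
  after op 2 (out-shuffle): 12 → 23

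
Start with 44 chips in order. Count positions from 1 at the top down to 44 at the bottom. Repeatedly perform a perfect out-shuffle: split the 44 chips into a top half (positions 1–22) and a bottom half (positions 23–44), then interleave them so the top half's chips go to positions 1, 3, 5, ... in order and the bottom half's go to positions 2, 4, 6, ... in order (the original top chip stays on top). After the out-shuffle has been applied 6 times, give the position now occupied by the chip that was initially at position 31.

Track the chip's position through each out-shuffle:
31 → 18 → 35 → 26 → 8 → 15 → 29

29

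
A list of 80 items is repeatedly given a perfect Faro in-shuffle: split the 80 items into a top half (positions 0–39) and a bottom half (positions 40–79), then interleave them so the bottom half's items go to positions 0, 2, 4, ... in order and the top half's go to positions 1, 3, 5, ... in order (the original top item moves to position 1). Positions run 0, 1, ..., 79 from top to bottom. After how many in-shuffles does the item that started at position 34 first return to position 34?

Follow position 34 under repeated in-shuffles:
34 → 69 → 58 → 36 → 73 → 66 → 52 → 24 → ... → 34 (length 54)
It first returns after 54 in-shuffles.

54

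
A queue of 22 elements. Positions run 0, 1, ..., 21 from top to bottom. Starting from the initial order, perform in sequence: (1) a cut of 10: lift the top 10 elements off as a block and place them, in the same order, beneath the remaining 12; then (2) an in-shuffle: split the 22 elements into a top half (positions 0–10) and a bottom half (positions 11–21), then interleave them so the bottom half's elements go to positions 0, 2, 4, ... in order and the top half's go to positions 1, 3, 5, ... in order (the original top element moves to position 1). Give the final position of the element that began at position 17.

Track the element from position 17 forward through each operation:
  after op 1 (cut 10): 17 → 7
  after op 2 (in-shuffle): 7 → 15

15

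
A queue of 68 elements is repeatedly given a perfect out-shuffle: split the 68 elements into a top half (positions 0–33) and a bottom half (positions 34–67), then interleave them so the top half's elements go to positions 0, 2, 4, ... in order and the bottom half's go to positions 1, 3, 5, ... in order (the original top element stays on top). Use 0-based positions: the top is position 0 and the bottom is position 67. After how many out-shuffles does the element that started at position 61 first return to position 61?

Follow position 61 under repeated out-shuffles:
61 → 55 → 43 → 19 → 38 → 9 → 18 → 36 → ... → 61 (length 66)
It first returns after 66 out-shuffles.

66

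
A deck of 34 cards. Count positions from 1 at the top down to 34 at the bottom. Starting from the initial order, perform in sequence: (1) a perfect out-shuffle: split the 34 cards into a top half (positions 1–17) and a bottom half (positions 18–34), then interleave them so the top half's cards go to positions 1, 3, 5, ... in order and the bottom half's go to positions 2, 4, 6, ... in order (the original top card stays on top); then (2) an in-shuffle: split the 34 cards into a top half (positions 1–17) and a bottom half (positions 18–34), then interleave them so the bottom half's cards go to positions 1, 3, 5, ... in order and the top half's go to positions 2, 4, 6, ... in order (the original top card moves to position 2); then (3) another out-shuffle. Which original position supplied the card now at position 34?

9

Undo the operations in reverse order, starting from position 34:
  undo op 3 (out-shuffle, from bottom half): 34 ← 34
  undo op 2 (in-shuffle, from top half): 34 ← 17
  undo op 1 (out-shuffle, from top half): 17 ← 9
So the card at position 34 came from original position 9.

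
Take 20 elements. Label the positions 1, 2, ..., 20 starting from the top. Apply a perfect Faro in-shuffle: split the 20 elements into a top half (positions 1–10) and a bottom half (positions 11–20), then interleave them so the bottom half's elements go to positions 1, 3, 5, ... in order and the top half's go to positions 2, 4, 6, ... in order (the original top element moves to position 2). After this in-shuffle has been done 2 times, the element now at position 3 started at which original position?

6

Work backwards from position 3, undoing one in-shuffle at a time:
3 ← 12 ← 6
So the element now at position 3 started at position 6.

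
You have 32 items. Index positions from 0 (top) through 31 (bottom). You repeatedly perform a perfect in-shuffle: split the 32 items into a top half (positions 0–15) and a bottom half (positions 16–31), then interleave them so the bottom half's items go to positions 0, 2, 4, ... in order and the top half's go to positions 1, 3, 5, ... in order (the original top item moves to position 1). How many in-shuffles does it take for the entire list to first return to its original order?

The in-shuffle permutes the 32 positions with cycle lengths [2, 10, 10, 10].
Every item is home exactly when every cycle has completed a whole number of laps, i.e. after lcm(2, 10) = 10 in-shuffles.

10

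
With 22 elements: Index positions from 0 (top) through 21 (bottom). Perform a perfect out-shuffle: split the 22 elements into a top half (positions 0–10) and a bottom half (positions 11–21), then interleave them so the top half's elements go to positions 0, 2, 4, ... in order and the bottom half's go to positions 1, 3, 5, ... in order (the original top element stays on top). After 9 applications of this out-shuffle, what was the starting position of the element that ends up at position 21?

21

Work backwards from position 21, undoing one out-shuffle at a time:
21 ← 21 ← 21 ← 21 ← 21 ← 21 ← 21 ← 21 ← 21 ← 21
So the element now at position 21 started at position 21.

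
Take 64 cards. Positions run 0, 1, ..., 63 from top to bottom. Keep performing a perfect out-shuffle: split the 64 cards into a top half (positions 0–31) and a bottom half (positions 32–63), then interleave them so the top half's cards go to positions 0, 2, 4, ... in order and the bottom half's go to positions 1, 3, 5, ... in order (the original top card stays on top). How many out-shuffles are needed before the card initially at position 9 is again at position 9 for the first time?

3

Follow position 9 under repeated out-shuffles:
9 → 18 → 36 → 9
It first returns after 3 out-shuffles.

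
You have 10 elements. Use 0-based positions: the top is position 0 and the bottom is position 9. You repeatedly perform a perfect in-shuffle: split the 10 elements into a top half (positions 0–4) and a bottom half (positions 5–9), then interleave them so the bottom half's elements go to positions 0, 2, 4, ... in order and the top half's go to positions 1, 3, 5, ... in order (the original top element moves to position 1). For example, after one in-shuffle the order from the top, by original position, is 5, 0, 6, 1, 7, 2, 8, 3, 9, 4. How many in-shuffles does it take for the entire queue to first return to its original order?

The in-shuffle permutes the 10 positions with cycle lengths [10].
Every element is home exactly when every cycle has completed a whole number of laps, i.e. after lcm(10) = 10 in-shuffles.

10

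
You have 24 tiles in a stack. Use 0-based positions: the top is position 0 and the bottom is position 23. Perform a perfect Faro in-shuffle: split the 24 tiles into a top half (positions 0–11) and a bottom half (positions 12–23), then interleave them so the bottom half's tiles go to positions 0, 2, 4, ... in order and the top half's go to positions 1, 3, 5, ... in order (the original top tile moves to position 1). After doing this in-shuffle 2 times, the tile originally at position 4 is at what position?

19

Track the tile's position through each in-shuffle:
4 → 9 → 19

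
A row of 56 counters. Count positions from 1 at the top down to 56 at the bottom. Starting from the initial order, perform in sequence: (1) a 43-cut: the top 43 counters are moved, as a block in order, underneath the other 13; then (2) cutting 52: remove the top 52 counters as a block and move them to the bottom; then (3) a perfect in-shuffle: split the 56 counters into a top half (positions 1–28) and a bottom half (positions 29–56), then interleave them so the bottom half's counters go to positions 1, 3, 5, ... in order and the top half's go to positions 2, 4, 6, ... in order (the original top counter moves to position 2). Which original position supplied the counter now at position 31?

Undo the operations in reverse order, starting from position 31:
  undo op 3 (in-shuffle, from bottom half): 31 ← 44
  undo op 2 (cut 52): 44 ← 40
  undo op 1 (cut 43): 40 ← 27
So the counter at position 31 came from original position 27.

27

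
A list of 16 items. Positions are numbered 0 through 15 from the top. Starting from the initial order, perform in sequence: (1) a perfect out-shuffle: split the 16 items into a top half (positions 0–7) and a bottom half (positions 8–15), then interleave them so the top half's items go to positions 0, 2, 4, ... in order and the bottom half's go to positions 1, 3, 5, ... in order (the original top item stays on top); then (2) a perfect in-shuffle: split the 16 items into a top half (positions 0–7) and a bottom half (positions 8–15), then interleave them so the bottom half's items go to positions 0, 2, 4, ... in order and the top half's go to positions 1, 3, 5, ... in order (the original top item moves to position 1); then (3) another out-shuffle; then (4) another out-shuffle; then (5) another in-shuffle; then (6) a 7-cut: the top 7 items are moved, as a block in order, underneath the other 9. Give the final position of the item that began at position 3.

Track the item from position 3 forward through each operation:
  after op 1 (out-shuffle): 3 → 6
  after op 2 (in-shuffle): 6 → 13
  after op 3 (out-shuffle): 13 → 11
  after op 4 (out-shuffle): 11 → 7
  after op 5 (in-shuffle): 7 → 15
  after op 6 (cut 7): 15 → 8

8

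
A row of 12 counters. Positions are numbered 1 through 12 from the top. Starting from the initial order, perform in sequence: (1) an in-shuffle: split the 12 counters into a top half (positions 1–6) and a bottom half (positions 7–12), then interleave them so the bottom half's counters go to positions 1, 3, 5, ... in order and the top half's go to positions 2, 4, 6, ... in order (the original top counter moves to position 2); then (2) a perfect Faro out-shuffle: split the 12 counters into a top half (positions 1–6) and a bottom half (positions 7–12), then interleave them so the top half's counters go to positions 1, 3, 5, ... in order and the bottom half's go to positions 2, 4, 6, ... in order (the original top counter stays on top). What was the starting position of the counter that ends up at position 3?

1

Undo the operations in reverse order, starting from position 3:
  undo op 2 (out-shuffle, from top half): 3 ← 2
  undo op 1 (in-shuffle, from top half): 2 ← 1
So the counter at position 3 came from original position 1.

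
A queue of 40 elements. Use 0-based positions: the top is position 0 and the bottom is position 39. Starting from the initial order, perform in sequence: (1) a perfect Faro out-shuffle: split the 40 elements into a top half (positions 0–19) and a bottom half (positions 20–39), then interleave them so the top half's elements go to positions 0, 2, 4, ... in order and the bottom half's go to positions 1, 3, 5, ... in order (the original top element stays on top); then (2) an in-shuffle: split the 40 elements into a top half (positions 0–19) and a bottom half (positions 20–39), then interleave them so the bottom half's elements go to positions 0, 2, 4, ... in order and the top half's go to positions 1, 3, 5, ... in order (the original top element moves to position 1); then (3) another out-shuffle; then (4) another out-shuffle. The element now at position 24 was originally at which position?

31

Undo the operations in reverse order, starting from position 24:
  undo op 4 (out-shuffle, from top half): 24 ← 12
  undo op 3 (out-shuffle, from top half): 12 ← 6
  undo op 2 (in-shuffle, from bottom half): 6 ← 23
  undo op 1 (out-shuffle, from bottom half): 23 ← 31
So the element at position 24 came from original position 31.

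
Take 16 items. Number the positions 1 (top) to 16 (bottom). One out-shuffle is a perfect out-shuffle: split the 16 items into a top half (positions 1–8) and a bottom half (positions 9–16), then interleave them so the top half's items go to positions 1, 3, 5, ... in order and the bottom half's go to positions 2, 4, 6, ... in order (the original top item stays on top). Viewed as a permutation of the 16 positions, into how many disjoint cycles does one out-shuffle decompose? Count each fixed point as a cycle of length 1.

Trace each unvisited position around until it returns:
(1) (2 3 5 9) (4 7 13 10) (6 11) (8 15 14 12) (16)
6 cycles in total.

6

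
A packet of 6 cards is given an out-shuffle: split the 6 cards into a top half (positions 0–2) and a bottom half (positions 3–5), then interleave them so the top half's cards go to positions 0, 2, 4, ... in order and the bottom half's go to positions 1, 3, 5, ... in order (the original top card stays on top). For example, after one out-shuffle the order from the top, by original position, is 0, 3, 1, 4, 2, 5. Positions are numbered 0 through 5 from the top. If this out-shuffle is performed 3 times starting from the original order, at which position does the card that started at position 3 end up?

Track the card's position through each out-shuffle:
3 → 1 → 2 → 4

4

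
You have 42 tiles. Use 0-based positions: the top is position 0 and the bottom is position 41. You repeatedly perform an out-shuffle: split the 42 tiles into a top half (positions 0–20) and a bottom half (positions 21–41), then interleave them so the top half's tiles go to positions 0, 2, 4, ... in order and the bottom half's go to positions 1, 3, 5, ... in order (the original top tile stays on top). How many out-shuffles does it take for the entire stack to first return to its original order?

The out-shuffle permutes the 42 positions with cycle lengths [1, 1, 20, 20].
Every tile is home exactly when every cycle has completed a whole number of laps, i.e. after lcm(1, 20) = 20 out-shuffles.

20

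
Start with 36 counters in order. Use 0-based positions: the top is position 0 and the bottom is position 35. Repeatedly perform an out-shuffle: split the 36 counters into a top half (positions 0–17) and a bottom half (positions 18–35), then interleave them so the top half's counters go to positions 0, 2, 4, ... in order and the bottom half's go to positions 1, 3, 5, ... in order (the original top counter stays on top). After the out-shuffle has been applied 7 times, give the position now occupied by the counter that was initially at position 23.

4

Track the counter's position through each out-shuffle:
23 → 11 → 22 → 9 → 18 → 1 → 2 → 4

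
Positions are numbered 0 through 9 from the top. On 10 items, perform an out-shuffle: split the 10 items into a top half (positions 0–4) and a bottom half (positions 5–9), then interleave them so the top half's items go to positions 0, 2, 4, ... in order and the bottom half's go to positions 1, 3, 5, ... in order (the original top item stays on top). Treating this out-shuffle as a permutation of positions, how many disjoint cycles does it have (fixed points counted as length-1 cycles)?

Trace each unvisited position around until it returns:
(0) (1 2 4 8 7 5) (3 6) (9)
4 cycles in total.

4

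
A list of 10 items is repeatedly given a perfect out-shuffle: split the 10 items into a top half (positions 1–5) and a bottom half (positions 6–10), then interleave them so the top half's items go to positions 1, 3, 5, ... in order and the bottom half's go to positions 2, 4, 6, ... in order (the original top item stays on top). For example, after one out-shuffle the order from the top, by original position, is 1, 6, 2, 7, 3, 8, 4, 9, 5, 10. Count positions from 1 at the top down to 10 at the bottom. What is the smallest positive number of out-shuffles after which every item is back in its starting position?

The out-shuffle permutes the 10 positions with cycle lengths [1, 1, 2, 6].
Every item is home exactly when every cycle has completed a whole number of laps, i.e. after lcm(1, 2, 6) = 6 out-shuffles.

6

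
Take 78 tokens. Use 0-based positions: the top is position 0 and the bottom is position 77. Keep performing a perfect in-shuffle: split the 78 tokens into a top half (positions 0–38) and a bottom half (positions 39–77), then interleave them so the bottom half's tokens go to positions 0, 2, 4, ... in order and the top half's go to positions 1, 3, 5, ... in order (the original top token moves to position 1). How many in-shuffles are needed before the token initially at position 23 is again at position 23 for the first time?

39

Follow position 23 under repeated in-shuffles:
23 → 47 → 16 → 33 → 67 → 56 → 34 → 69 → ... → 23 (length 39)
It first returns after 39 in-shuffles.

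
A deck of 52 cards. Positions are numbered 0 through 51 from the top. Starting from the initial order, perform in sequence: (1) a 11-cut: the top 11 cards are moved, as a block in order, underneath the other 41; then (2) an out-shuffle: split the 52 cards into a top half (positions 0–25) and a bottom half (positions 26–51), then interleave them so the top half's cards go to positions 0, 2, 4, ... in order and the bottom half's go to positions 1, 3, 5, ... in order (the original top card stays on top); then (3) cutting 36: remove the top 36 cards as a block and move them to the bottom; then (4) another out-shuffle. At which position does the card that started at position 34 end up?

20

Track the card from position 34 forward through each operation:
  after op 1 (cut 11): 34 → 23
  after op 2 (out-shuffle): 23 → 46
  after op 3 (cut 36): 46 → 10
  after op 4 (out-shuffle): 10 → 20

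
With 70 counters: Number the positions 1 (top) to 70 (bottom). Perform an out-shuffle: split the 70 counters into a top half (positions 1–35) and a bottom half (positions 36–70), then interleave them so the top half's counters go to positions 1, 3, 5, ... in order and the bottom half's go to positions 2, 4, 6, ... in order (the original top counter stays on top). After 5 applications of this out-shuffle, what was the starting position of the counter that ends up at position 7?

Work backwards from position 7, undoing one out-shuffle at a time:
7 ← 4 ← 37 ← 19 ← 10 ← 40
So the counter now at position 7 started at position 40.

40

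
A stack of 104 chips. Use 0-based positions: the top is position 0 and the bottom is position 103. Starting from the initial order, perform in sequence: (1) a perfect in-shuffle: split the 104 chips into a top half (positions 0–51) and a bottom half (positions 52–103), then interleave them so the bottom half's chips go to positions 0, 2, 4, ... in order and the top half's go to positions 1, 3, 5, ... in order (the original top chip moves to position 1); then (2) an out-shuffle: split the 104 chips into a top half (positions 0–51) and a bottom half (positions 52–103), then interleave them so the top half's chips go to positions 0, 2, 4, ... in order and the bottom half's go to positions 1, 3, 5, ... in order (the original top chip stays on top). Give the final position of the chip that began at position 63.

Track the chip from position 63 forward through each operation:
  after op 1 (in-shuffle): 63 → 22
  after op 2 (out-shuffle): 22 → 44

44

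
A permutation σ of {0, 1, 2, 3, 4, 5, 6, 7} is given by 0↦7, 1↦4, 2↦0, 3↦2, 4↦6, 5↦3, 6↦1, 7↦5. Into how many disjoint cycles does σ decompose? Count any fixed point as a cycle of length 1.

Cycle decomposition: (0 7 5 3 2) (1 4 6).
2 cycles.

2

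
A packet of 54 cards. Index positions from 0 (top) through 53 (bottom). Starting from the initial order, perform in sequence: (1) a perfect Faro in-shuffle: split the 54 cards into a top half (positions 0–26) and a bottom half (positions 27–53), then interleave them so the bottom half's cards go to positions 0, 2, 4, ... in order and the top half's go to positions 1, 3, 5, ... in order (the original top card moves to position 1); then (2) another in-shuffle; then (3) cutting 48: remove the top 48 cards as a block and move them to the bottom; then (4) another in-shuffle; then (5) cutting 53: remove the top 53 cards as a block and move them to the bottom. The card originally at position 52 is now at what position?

Track the card from position 52 forward through each operation:
  after op 1 (in-shuffle): 52 → 50
  after op 2 (in-shuffle): 50 → 46
  after op 3 (cut 48): 46 → 52
  after op 4 (in-shuffle): 52 → 50
  after op 5 (cut 53): 50 → 51

51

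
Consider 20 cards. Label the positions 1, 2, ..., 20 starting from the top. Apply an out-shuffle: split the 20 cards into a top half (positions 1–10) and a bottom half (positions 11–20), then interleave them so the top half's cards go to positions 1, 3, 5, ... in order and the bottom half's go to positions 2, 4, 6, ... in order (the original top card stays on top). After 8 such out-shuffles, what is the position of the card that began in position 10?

Track the card's position through each out-shuffle:
10 → 19 → 18 → 16 → 12 → 4 → 7 → 13 → 6

6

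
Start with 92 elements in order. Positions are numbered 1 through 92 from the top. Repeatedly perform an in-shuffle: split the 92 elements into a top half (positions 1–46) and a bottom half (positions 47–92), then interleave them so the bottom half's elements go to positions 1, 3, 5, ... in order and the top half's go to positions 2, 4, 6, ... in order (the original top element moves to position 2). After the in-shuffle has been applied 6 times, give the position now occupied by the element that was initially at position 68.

74

Track the element's position through each in-shuffle:
68 → 43 → 86 → 79 → 65 → 37 → 74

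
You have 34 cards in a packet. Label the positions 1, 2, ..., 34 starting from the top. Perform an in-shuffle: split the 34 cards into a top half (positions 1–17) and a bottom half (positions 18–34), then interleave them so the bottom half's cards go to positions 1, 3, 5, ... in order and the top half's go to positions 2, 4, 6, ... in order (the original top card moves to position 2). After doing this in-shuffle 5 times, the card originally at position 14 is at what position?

28

Track the card's position through each in-shuffle:
14 → 28 → 21 → 7 → 14 → 28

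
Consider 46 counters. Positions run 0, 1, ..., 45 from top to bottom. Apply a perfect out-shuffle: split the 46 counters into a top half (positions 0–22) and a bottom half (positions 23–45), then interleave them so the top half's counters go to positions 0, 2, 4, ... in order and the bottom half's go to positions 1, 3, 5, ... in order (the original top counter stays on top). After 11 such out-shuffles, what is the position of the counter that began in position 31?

38

Track the counter's position through each out-shuffle:
31 → 17 → 34 → 23 → 1 → 2 → 4 → 8 → 16 → 32 → 19 → 38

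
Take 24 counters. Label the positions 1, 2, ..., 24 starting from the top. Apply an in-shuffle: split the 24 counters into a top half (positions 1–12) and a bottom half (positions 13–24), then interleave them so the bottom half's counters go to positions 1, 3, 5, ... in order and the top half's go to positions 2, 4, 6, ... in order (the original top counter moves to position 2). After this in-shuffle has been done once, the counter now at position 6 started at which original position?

Work backwards from position 6, undoing one in-shuffle at a time:
6 ← 3
So the counter now at position 6 started at position 3.

3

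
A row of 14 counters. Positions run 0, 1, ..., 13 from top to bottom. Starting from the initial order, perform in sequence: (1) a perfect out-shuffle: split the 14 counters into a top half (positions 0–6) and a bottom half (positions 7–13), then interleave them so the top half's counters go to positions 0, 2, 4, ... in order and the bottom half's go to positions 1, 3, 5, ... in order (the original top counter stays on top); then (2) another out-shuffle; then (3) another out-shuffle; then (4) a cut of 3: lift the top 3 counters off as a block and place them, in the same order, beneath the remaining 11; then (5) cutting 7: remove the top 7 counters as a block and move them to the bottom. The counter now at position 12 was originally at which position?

Undo the operations in reverse order, starting from position 12:
  undo op 5 (cut 7): 12 ← 5
  undo op 4 (cut 3): 5 ← 8
  undo op 3 (out-shuffle, from top half): 8 ← 4
  undo op 2 (out-shuffle, from top half): 4 ← 2
  undo op 1 (out-shuffle, from top half): 2 ← 1
So the counter at position 12 came from original position 1.

1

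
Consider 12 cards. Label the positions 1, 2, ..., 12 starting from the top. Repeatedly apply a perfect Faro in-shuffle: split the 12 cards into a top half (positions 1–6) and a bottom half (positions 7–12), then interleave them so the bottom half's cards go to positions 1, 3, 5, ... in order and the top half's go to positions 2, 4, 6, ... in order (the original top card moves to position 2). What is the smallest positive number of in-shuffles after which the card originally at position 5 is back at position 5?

12

Follow position 5 under repeated in-shuffles:
5 → 10 → 7 → 1 → 2 → 4 → 8 → 3 → 6 → 12 → 11 → 9 → 5
It first returns after 12 in-shuffles.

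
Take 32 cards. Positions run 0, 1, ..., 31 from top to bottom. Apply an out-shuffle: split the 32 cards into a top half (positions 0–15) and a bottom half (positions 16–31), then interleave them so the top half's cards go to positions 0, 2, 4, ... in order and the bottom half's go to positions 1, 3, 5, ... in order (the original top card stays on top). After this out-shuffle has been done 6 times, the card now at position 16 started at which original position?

Work backwards from position 16, undoing one out-shuffle at a time:
16 ← 8 ← 4 ← 2 ← 1 ← 16 ← 8
So the card now at position 16 started at position 8.

8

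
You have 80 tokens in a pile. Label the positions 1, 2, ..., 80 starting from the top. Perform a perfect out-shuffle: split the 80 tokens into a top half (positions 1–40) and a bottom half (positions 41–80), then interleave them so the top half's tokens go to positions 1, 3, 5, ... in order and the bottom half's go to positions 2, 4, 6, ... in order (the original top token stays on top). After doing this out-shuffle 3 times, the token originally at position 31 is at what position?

Track the token's position through each out-shuffle:
31 → 61 → 42 → 4

4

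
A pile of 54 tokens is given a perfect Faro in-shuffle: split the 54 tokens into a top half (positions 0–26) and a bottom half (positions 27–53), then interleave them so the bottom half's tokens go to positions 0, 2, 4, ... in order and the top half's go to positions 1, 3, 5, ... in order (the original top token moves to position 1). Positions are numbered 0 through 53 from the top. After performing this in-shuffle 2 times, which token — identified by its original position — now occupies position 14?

Work backwards from position 14, undoing one in-shuffle at a time:
14 ← 34 ← 44
So the token now at position 14 started at position 44.

44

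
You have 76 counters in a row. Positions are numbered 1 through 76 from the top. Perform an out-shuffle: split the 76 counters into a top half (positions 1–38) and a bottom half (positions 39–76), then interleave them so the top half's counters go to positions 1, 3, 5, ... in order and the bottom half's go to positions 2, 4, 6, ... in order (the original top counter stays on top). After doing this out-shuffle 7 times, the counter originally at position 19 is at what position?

55

Track the counter's position through each out-shuffle:
19 → 37 → 73 → 70 → 64 → 52 → 28 → 55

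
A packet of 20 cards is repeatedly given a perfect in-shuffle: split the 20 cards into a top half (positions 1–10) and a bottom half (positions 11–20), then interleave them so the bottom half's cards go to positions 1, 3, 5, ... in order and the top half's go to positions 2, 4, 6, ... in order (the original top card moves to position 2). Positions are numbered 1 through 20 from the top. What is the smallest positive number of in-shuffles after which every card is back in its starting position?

6

The in-shuffle permutes the 20 positions with cycle lengths [2, 3, 3, 6, 6].
Every card is home exactly when every cycle has completed a whole number of laps, i.e. after lcm(2, 3, 6) = 6 in-shuffles.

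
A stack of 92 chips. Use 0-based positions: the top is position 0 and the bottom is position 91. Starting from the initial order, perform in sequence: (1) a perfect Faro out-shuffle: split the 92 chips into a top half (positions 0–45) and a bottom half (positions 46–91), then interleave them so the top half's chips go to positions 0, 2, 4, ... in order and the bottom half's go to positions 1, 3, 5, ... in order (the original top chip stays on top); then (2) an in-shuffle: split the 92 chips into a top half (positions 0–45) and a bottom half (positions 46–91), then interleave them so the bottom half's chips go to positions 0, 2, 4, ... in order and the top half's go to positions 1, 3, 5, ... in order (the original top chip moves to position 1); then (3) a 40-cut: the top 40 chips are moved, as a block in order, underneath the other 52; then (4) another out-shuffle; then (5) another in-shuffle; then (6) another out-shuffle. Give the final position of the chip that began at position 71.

43

Track the chip from position 71 forward through each operation:
  after op 1 (out-shuffle): 71 → 51
  after op 2 (in-shuffle): 51 → 10
  after op 3 (cut 40): 10 → 62
  after op 4 (out-shuffle): 62 → 33
  after op 5 (in-shuffle): 33 → 67
  after op 6 (out-shuffle): 67 → 43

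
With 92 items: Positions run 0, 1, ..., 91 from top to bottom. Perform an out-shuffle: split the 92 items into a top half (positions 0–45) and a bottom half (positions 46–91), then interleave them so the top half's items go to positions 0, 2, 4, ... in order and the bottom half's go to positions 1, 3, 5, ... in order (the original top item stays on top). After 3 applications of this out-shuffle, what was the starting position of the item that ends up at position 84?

Work backwards from position 84, undoing one out-shuffle at a time:
84 ← 42 ← 21 ← 56
So the item now at position 84 started at position 56.

56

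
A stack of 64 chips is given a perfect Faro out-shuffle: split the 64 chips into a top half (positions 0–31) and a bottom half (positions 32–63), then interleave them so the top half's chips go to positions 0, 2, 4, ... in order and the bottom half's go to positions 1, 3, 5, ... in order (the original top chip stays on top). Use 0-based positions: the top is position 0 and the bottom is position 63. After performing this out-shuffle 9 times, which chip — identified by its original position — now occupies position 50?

Work backwards from position 50, undoing one out-shuffle at a time:
50 ← 25 ← 44 ← 22 ← 11 ← 37 ← 50 ← 25 ← 44 ← 22
So the chip now at position 50 started at position 22.

22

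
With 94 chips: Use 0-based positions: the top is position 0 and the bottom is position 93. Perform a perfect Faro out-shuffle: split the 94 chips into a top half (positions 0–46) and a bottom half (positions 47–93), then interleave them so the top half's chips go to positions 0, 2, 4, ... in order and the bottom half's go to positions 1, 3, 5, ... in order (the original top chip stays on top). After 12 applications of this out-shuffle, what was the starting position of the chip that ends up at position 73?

Work backwards from position 73, undoing one out-shuffle at a time:
73 ← 83 ← 88 ← 44 ← 22 ← 11 ← 52 ← 26 ← 13 ← 53 ← 73 ← 83 ← 88
So the chip now at position 73 started at position 88.

88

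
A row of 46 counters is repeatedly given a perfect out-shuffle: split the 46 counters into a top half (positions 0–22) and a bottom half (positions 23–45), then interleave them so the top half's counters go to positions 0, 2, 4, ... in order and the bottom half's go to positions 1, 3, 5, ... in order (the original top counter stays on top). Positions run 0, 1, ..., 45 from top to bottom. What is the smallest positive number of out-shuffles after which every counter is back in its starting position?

The out-shuffle permutes the 46 positions with cycle lengths [1, 1, 2, 4, 4, 4, 6, 12, 12].
Every counter is home exactly when every cycle has completed a whole number of laps, i.e. after lcm(1, 2, 4, 6, 12) = 12 out-shuffles.

12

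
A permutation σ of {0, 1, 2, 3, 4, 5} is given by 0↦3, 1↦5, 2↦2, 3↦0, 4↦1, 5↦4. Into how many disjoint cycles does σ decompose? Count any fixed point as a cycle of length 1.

3

Cycle decomposition: (0 3) (1 5 4) (2).
3 cycles.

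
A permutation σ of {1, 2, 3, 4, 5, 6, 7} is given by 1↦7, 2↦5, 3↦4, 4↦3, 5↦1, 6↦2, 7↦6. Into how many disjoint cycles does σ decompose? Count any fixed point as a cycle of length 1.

2

Cycle decomposition: (1 7 6 2 5) (3 4).
2 cycles.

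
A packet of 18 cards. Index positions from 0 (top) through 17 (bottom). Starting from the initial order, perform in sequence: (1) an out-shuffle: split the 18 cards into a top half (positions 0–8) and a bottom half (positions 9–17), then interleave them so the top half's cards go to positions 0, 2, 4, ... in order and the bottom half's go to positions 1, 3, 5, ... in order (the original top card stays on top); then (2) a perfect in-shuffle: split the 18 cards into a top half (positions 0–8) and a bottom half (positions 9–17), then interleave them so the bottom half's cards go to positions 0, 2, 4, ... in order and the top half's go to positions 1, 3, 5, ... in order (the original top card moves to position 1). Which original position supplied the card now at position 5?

Undo the operations in reverse order, starting from position 5:
  undo op 2 (in-shuffle, from top half): 5 ← 2
  undo op 1 (out-shuffle, from top half): 2 ← 1
So the card at position 5 came from original position 1.

1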